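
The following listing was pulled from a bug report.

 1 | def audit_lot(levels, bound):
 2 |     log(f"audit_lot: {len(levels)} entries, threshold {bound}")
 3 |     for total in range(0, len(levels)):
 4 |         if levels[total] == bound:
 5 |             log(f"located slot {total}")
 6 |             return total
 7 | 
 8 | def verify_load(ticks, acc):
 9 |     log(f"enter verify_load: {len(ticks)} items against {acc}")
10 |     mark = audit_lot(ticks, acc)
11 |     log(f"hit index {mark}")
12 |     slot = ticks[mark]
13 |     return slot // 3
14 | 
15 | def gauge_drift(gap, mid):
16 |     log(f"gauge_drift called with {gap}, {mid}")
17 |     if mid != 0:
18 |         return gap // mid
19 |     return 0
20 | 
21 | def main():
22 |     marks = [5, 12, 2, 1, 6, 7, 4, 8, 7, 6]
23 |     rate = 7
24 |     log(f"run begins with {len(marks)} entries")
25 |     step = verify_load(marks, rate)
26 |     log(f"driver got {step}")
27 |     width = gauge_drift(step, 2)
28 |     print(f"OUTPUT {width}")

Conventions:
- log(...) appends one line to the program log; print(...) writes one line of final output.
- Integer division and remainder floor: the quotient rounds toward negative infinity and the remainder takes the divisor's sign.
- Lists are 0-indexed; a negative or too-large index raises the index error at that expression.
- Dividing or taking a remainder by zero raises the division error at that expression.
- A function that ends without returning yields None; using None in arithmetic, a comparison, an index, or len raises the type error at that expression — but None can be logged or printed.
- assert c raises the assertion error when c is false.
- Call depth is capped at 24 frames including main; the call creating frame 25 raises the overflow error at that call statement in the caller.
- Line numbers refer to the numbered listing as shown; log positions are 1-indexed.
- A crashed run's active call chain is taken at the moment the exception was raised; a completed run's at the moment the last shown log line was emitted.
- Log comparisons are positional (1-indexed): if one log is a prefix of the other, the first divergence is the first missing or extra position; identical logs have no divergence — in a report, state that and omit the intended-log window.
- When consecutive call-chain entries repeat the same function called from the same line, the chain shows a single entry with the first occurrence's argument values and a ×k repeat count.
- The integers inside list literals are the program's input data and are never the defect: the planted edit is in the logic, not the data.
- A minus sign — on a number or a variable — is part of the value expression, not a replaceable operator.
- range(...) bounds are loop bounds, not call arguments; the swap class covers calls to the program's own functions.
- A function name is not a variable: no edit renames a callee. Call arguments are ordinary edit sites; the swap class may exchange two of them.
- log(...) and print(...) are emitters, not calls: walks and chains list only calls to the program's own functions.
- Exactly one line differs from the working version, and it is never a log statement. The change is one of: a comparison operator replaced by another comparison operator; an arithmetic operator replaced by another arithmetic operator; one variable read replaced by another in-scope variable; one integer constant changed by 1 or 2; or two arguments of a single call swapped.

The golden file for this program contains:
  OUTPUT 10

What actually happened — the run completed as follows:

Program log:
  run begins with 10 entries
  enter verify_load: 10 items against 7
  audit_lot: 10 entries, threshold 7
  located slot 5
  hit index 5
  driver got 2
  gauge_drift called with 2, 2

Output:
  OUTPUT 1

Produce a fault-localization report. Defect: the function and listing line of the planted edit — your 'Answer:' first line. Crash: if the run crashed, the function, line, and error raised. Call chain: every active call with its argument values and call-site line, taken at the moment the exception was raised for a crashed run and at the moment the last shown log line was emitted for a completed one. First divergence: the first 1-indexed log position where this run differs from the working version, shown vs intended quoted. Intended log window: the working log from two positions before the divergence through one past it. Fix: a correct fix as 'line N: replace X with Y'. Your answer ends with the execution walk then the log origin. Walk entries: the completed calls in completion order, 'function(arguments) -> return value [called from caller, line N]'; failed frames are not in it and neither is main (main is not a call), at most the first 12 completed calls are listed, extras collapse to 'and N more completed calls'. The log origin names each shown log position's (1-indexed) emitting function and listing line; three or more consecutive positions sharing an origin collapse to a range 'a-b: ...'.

Answer: the defect is in verify_load at line 13.
Key observation: Log line 6 is where behavior first shows: 'driver got 2' appears instead of 'driver got 21'.
Call chain: main -> gauge_drift(2, 2) (called at line 27).
First divergence: position 6 — the shown line 'driver got 2' should read 'driver got 21'.
Intended log window:
  4: located slot 5
  5: hit index 5
  6: driver got 21
  7: gauge_drift called with 21, 2
Execution walk:
  audit_lot([5, 12, 2, 1, 6, 7, 4, 8, 7, 6], 7) -> 5  [called from verify_load, line 10]
  verify_load([5, 12, 2, 1, 6, 7, 4, 8, 7, 6], 7) -> 2  [called from main, line 25]
  gauge_drift(2, 2) -> 1  [called from main, line 27]
Log line origins:
  1: from main, line 24
  2: from verify_load, line 9
  3: from audit_lot, line 2
  4: from audit_lot, line 5
  5: from verify_load, line 11
  6: from main, line 26
  7: from gauge_drift, line 16
A correct fix: line 13: replace `//` with `*`.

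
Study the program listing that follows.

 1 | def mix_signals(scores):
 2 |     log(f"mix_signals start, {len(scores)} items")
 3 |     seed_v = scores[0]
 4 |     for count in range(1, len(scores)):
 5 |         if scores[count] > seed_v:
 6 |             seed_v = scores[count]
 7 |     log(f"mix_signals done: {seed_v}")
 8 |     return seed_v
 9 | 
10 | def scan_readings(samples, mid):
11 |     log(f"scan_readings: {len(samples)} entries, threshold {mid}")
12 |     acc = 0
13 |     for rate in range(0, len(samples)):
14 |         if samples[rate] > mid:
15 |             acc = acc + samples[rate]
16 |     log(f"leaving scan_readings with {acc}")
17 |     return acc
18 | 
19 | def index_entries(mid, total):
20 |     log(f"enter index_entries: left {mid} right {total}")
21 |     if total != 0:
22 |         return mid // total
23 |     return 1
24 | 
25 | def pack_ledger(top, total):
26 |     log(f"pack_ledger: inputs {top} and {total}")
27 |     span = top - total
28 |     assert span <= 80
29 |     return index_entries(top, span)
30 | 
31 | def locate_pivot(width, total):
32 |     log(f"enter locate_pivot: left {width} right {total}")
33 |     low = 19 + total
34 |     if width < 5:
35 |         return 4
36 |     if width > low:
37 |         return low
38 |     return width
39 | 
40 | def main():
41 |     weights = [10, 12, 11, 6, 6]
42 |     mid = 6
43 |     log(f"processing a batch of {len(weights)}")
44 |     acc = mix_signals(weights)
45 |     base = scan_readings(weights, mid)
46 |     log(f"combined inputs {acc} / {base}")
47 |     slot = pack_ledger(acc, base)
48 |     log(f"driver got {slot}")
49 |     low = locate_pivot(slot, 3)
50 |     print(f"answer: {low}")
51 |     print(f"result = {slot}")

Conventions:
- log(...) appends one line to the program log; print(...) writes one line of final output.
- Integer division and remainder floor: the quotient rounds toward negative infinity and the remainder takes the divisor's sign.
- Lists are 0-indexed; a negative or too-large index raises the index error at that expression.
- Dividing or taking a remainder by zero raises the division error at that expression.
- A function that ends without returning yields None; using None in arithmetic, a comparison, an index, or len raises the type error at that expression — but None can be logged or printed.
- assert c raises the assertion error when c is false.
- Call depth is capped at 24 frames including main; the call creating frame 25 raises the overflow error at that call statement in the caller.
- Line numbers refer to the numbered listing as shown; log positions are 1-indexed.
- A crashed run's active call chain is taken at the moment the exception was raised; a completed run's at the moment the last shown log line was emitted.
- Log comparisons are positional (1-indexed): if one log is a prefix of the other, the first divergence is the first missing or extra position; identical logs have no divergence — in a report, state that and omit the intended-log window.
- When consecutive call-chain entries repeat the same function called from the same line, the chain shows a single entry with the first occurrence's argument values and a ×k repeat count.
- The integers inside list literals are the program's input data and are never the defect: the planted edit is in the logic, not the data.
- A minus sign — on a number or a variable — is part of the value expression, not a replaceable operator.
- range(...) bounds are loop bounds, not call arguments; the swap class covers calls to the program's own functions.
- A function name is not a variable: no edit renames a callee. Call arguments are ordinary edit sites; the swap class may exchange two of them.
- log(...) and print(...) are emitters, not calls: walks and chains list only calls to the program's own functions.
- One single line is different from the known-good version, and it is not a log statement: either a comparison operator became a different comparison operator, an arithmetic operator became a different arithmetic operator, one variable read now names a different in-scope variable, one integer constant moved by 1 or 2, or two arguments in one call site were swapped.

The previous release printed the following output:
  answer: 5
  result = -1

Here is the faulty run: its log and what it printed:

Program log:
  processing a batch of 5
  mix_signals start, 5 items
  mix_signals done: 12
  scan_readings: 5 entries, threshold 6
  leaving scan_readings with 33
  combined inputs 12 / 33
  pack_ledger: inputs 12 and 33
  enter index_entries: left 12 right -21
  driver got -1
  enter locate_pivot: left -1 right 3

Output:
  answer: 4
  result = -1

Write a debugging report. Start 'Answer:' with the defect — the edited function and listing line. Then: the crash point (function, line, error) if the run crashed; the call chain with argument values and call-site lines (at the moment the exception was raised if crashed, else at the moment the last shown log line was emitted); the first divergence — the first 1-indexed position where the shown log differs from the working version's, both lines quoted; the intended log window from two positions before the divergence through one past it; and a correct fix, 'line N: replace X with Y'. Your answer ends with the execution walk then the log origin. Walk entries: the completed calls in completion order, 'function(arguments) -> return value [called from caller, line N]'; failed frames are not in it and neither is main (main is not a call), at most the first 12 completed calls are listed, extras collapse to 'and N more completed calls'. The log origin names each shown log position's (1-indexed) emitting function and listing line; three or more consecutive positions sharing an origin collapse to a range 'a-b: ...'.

Answer: the defect is in locate_pivot at line 35.
The tell: The two runs log identically and part ways only at the printed values.
Call chain: main -> locate_pivot(-1, 3) (called at line 49).
First divergence: there is none — every log position agrees.
Execution walk:
  mix_signals([10, 12, 11, 6, 6]) -> 12  [called from main, line 44]
  scan_readings([10, 12, 11, 6, 6], 6) -> 33  [called from main, line 45]
  index_entries(12, -21) -> -1  [called from pack_ledger, line 29]
  pack_ledger(12, 33) -> -1  [called from main, line 47]
  locate_pivot(-1, 3) -> 4  [called from main, line 49]
Log origins:
  1: logged in main at line 43
  2: logged in mix_signals at line 2
  3: logged in mix_signals at line 7
  4: logged in scan_readings at line 11
  5: logged in scan_readings at line 16
  6: logged in main at line 46
  7: logged in pack_ledger at line 26
  8: logged in index_entries at line 20
  9: logged in main at line 48
  10: logged in locate_pivot at line 32
A correct fix: line 35: replace `4` with `5`.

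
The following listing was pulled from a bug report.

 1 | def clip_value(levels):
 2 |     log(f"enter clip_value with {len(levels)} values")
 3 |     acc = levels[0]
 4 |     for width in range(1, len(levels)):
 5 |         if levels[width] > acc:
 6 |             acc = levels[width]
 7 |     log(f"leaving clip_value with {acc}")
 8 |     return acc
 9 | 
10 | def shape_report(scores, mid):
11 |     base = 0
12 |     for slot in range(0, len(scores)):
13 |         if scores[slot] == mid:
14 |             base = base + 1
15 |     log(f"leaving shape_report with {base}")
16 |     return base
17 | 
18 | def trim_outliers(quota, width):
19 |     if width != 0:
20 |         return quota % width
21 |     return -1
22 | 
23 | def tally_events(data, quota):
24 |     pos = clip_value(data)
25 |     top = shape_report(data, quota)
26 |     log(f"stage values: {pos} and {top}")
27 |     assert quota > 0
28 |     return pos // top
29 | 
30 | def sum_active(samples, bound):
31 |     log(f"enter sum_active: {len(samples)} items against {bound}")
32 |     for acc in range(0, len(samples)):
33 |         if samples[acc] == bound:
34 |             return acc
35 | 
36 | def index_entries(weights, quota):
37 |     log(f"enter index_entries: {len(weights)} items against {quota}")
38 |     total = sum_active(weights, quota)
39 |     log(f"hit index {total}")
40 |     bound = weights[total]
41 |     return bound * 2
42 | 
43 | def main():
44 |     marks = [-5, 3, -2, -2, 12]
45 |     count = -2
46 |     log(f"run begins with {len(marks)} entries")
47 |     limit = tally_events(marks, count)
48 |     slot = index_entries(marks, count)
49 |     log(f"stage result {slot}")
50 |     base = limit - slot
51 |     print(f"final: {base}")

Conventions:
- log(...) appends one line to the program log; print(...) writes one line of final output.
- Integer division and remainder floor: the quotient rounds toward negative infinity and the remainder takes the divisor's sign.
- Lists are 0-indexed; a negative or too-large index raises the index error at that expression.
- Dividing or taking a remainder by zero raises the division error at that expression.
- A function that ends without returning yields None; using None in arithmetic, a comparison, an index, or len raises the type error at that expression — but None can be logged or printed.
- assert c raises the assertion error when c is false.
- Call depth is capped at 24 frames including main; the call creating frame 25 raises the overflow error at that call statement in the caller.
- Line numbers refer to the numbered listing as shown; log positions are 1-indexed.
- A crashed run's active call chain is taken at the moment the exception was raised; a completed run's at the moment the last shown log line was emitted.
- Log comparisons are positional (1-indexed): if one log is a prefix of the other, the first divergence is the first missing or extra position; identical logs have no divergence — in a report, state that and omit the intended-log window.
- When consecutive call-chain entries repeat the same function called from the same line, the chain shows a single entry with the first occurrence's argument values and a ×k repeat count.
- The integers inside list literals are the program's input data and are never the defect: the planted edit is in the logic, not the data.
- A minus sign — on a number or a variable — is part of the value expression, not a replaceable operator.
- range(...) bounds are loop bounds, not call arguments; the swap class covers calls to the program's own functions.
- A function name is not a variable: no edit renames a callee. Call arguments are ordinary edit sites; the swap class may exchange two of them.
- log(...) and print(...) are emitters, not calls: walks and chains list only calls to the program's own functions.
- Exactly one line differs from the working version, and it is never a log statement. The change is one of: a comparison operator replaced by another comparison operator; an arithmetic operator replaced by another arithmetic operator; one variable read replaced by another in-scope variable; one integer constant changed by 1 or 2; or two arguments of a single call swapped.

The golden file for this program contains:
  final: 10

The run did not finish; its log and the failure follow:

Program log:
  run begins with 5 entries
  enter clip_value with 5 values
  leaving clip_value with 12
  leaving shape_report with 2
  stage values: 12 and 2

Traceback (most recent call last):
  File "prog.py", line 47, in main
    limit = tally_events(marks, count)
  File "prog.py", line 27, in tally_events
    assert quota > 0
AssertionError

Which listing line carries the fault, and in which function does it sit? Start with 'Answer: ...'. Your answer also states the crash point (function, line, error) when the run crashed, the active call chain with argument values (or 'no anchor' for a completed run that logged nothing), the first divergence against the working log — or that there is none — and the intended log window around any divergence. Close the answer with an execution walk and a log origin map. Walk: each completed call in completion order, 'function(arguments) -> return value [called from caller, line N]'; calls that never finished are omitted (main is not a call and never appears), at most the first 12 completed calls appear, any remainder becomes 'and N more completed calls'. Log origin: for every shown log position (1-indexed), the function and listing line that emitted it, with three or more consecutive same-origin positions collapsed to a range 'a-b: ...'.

Answer: the defect is in tally_events at line 27.
Core observation: A complete run would log 'enter index_entries: 5 items against -2' next, but this one stopped at 5 lines.
Crash: tally_events, line 27, AssertionError.
Call chain: main -> tally_events([-5, 3, -2, -2, 12], -2) (called at line 47).
First divergence: position 6 — the faulty run's log ends after 5 lines; the working version continues with 'enter index_entries: 5 items against -2'.
Intended log window:
  4: leaving shape_report with 2
  5: stage values: 12 and 2
  6: enter index_entries: 5 items against -2
  7: enter sum_active: 5 items against -2
Execution walk:
  clip_value([-5, 3, -2, -2, 12]) -> 12  [called from tally_events, line 24]
  shape_report([-5, 3, -2, -2, 12], -2) -> 2  [called from tally_events, line 25]
Log origins:
  1: emitted by main (line 46)
  2: emitted by clip_value (line 2)
  3: emitted by clip_value (line 7)
  4: emitted by shape_report (line 15)
  5: emitted by tally_events (line 26)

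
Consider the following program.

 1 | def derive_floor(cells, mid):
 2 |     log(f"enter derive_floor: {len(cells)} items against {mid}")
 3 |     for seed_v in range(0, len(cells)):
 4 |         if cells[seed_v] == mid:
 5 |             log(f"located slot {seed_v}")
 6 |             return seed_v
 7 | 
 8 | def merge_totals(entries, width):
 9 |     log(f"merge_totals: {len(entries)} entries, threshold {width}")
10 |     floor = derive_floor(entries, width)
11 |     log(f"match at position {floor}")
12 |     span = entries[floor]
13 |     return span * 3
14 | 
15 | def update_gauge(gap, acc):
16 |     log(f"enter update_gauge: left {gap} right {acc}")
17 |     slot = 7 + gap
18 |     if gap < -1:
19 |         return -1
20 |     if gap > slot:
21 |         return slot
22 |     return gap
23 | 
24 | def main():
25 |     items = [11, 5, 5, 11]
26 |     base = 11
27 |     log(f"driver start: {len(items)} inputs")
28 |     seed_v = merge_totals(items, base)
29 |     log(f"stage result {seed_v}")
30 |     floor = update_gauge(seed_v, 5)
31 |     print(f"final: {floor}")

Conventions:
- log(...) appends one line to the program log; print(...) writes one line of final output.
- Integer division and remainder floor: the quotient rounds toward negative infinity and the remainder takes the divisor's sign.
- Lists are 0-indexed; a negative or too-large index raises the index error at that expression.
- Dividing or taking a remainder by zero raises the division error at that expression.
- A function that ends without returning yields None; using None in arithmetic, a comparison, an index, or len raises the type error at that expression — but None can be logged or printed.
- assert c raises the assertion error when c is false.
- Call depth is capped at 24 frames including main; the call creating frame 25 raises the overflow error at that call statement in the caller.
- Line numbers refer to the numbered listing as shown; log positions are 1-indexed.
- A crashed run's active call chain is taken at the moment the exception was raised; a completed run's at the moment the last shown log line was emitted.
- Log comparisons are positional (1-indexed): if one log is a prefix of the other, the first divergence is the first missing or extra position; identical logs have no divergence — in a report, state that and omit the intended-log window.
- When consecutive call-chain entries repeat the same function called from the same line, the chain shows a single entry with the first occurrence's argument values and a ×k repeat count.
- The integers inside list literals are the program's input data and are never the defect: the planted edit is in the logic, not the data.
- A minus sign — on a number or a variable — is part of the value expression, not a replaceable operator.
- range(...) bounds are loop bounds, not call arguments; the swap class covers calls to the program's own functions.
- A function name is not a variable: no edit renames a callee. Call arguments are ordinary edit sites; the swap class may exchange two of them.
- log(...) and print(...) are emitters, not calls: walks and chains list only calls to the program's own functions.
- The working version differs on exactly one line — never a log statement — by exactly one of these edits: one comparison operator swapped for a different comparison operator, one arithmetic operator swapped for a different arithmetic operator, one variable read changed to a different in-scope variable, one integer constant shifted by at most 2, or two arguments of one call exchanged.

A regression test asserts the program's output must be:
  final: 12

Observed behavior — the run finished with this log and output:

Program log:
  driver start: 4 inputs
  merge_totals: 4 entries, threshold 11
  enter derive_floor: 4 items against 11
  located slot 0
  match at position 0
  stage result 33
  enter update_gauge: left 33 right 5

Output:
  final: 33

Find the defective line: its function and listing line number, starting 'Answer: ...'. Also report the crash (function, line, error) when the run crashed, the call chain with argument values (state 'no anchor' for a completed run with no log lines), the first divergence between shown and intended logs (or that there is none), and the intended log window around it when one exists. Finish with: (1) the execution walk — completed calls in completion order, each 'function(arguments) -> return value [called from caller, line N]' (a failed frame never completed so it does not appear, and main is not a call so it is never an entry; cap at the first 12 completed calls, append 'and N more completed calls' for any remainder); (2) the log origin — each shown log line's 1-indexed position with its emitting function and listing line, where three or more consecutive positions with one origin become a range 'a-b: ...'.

Answer: the defect is in update_gauge at line 17.
Key observation: Log streams are identical — the defect surfaces only in the printed output.
Call chain: main -> update_gauge(33, 5) (called at line 30).
First divergence: none (the log streams are identical).
Execution walk:
  derive_floor([11, 5, 5, 11], 11) -> 0  [called from merge_totals, line 10]
  merge_totals([11, 5, 5, 11], 11) -> 33  [called from main, line 28]
  update_gauge(33, 5) -> 33  [called from main, line 30]
Log line origins:
  1: logged in main at line 27
  2: logged in merge_totals at line 9
  3: logged in derive_floor at line 2
  4: logged in derive_floor at line 5
  5: logged in merge_totals at line 11
  6: logged in main at line 29
  7: logged in update_gauge at line 16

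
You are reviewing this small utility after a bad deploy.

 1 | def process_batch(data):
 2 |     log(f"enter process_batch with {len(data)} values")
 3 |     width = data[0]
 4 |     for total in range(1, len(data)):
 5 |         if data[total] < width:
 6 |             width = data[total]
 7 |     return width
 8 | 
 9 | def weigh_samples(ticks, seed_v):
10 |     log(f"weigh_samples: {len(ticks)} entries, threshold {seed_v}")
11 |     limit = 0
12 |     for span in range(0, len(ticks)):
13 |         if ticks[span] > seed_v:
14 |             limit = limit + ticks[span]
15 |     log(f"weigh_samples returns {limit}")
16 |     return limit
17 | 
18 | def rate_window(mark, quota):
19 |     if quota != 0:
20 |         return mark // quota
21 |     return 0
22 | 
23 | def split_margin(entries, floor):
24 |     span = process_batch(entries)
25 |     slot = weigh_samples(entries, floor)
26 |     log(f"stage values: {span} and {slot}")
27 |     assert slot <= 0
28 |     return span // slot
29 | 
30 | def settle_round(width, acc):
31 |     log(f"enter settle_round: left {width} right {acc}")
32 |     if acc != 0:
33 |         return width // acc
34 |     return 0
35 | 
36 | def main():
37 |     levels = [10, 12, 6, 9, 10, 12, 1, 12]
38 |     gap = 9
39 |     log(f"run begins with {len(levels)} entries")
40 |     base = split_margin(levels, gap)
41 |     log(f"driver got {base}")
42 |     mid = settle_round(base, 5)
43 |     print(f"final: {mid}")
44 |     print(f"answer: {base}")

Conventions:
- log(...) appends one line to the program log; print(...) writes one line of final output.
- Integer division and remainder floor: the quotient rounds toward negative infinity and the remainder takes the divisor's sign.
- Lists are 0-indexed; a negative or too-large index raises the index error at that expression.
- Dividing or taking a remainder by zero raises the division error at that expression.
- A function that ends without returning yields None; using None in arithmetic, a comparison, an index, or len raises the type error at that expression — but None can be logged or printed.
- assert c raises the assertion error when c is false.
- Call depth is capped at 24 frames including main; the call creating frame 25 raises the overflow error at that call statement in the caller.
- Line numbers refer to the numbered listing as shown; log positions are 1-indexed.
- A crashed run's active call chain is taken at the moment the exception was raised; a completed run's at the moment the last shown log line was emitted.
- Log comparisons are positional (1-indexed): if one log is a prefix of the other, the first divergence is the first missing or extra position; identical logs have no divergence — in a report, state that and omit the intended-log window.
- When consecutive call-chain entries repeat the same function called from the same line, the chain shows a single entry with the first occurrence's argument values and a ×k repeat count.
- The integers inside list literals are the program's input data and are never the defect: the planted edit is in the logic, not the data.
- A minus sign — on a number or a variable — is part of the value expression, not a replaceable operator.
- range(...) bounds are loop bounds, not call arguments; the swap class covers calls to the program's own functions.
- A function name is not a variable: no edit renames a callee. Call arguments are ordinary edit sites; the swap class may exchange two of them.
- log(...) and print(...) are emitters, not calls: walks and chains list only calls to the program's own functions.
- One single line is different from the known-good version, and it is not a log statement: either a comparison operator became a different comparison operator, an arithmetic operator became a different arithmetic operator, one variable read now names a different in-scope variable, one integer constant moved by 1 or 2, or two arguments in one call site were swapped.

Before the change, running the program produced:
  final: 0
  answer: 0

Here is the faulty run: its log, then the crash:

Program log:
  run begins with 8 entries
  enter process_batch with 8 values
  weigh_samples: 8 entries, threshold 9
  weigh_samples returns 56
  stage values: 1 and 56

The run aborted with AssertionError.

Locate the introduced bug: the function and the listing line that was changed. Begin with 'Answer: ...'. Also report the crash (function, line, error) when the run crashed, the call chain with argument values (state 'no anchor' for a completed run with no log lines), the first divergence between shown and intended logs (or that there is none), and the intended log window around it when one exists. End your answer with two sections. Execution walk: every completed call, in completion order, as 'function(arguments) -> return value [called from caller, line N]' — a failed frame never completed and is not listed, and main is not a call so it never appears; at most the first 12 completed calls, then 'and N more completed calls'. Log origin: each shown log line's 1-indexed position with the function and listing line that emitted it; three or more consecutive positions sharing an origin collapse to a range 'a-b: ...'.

Answer: the defect is in split_margin at line 27.
The tell: After 5 matching log lines the faulty run goes silent, while the working version continues with 'driver got 0'.
Crash: split_margin, line 27, AssertionError.
Call chain: main -> split_margin([10, 12, 6, 9, 10, 12, 1, 12], 9) (called at line 40).
First divergence: position 6; the shown log stops at 5 lines while the working version next logs 'driver got 0'.
Intended log window:
  4: weigh_samples returns 56
  5: stage values: 1 and 56
  6: driver got 0
  7: enter settle_round: left 0 right 5
Execution walk:
  process_batch([10, 12, 6, 9, 10, 12, 1, 12]) -> 1  [called from split_margin, line 24]
  weigh_samples([10, 12, 6, 9, 10, 12, 1, 12], 9) -> 56  [called from split_margin, line 25]
Log origin:
  1: from main, line 39
  2: from process_batch, line 2
  3: from weigh_samples, line 10
  4: from weigh_samples, line 15
  5: from split_margin, line 26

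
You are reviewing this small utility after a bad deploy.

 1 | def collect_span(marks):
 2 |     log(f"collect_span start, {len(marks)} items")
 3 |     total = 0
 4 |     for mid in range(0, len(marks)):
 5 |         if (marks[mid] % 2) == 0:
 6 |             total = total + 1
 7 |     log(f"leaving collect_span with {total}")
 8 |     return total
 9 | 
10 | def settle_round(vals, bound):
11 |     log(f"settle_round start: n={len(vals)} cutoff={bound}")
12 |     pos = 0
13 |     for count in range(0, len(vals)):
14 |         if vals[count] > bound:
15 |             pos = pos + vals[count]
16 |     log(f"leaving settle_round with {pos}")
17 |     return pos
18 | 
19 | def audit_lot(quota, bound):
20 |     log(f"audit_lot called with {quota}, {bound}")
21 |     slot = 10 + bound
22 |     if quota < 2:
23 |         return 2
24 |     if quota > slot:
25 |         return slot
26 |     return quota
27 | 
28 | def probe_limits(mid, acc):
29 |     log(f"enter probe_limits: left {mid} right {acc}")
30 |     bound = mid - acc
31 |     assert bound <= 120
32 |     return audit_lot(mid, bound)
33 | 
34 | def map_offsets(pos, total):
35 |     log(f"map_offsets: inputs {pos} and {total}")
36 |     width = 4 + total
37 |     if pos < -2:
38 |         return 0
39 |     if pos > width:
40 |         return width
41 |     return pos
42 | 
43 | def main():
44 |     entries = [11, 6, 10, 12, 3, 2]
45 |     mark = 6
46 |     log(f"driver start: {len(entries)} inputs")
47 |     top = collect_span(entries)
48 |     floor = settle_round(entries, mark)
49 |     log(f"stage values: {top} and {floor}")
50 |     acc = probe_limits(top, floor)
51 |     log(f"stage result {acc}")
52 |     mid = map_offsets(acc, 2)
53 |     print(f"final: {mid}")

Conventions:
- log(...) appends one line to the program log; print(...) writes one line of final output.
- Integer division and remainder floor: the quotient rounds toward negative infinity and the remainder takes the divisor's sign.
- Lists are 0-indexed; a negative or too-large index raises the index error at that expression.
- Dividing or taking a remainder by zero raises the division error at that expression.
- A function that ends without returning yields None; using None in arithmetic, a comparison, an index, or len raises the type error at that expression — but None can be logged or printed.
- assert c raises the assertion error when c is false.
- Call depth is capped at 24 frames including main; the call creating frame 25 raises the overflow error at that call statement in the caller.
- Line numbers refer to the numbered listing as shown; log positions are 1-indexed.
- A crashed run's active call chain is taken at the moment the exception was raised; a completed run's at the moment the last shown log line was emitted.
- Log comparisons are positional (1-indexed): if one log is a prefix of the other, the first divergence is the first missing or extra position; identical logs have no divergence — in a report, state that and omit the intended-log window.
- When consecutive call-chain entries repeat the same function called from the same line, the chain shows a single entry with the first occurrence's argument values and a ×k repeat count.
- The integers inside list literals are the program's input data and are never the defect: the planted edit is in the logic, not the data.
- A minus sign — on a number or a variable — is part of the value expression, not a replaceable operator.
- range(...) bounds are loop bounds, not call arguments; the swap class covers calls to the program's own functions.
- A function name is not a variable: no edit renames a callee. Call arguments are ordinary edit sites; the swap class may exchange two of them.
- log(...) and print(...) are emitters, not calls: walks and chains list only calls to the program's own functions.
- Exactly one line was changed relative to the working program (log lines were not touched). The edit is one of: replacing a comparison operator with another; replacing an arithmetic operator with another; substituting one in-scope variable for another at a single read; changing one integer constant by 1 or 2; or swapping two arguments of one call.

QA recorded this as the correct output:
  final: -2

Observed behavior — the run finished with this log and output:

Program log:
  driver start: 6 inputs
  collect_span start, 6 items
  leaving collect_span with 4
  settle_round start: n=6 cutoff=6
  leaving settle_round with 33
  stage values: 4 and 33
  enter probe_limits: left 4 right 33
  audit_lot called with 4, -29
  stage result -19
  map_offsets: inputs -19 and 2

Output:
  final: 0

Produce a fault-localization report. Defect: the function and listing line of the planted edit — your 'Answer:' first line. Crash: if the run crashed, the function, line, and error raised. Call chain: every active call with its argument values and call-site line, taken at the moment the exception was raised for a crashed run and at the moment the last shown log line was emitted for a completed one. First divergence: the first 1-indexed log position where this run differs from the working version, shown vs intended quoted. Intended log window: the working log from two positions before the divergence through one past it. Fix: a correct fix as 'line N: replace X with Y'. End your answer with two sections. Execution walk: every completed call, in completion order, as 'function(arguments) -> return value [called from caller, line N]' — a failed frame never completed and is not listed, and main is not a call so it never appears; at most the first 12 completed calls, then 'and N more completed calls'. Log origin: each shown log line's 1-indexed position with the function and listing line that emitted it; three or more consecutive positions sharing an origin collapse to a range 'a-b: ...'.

Answer: the defect is in map_offsets at line 38.
Key observation: No log line changed; the fault shows up purely in the output.
Call chain: main -> map_offsets(-19, 2) (called at line 52).
First divergence: none — the logs agree in full.
Execution walk:
  collect_span([11, 6, 10, 12, 3, 2]) -> 4  [called from main, line 47]
  settle_round([11, 6, 10, 12, 3, 2], 6) -> 33  [called from main, line 48]
  audit_lot(4, -29) -> -19  [called from probe_limits, line 32]
  probe_limits(4, 33) -> -19  [called from main, line 50]
  map_offsets(-19, 2) -> 0  [called from main, line 52]
Origin of each log line:
  1: from main, line 46
  2: from collect_span, line 2
  3: from collect_span, line 7
  4: from settle_round, line 11
  5: from settle_round, line 16
  6: from main, line 49
  7: from probe_limits, line 29
  8: from audit_lot, line 20
  9: from main, line 51
  10: from map_offsets, line 35
A correct fix: line 38: replace `0` with `-2`.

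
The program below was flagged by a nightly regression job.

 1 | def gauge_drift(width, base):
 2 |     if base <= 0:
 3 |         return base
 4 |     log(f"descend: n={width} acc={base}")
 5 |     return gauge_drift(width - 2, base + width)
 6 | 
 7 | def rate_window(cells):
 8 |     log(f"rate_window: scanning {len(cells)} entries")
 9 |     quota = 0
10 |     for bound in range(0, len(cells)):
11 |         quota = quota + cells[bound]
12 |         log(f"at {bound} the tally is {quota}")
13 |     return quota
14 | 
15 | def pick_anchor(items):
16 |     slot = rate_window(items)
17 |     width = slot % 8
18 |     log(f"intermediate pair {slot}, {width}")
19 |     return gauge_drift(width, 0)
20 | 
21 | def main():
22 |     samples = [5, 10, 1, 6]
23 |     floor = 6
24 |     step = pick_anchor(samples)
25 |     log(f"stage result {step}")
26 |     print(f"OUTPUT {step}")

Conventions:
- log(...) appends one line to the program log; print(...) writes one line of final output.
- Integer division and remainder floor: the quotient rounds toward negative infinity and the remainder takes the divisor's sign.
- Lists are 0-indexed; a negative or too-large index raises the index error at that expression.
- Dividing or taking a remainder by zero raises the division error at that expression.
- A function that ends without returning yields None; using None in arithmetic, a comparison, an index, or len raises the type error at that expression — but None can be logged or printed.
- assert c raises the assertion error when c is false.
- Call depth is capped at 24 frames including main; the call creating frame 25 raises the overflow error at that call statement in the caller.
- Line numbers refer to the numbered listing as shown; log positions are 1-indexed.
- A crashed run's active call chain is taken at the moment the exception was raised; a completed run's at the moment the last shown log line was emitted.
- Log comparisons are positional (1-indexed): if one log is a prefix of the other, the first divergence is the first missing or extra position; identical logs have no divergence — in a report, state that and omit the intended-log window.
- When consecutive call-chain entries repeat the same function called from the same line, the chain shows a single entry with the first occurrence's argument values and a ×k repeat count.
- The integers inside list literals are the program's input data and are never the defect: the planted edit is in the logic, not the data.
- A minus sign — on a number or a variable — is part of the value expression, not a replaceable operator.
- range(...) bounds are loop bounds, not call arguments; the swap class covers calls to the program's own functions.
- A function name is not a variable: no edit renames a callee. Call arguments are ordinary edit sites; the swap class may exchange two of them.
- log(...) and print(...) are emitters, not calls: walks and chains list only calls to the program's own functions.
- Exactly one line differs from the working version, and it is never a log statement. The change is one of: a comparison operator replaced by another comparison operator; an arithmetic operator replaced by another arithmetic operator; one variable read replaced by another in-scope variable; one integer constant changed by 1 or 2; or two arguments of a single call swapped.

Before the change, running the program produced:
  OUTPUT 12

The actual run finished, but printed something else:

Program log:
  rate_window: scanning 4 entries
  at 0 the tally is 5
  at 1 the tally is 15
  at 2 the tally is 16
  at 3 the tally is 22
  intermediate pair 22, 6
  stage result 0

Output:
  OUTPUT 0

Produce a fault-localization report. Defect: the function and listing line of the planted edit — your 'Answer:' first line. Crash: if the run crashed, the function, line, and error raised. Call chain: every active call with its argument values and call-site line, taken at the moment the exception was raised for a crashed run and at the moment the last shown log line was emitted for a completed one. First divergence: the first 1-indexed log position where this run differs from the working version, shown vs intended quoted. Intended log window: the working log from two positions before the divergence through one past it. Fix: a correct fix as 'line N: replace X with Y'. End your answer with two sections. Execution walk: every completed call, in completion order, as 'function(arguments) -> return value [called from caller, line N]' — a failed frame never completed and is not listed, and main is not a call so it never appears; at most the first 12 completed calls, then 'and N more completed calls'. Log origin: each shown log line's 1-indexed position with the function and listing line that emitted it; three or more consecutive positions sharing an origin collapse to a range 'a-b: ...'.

Answer: the defect is in gauge_drift at line 2.
Key observation: Everything matches until log position 7, which reads 'stage result 0' in place of 'descend: n=6 acc=0'.
Call chain: main.
First divergence: position 7 — the shown line 'stage result 0' should read 'descend: n=6 acc=0'.
Intended log window:
  5: at 3 the tally is 22
  6: intermediate pair 22, 6
  7: descend: n=6 acc=0
  8: descend: n=4 acc=6
Execution walk:
  rate_window([5, 10, 1, 6]) -> 22  [called from pick_anchor, line 16]
  gauge_drift(6, 0) -> 0  [called from pick_anchor, line 19]
  pick_anchor([5, 10, 1, 6]) -> 0  [called from main, line 24]
Log origins:
  1: logged in rate_window at line 8
  2-5: logged in rate_window at line 12
  6: logged in pick_anchor at line 18
  7: logged in main at line 25
A correct fix: line 2: replace `base` with `width`.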